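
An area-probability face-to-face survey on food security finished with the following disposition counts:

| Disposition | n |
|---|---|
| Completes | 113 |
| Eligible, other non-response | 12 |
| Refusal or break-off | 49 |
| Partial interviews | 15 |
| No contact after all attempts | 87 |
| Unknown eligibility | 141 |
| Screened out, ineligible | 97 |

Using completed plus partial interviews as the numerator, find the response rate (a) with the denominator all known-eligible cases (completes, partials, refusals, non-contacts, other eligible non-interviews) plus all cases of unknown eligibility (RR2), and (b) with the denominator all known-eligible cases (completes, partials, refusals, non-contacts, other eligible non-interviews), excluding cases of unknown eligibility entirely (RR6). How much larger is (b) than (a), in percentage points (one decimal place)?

Num: 113 + 15 = 128
Denom: 113 + 15 + 49 + 87 + 12 + 141 = 417
RR2 = 128 / 417 = 0.3070
Denom: 113 + 15 + 49 + 87 + 12 = 276
RR6 = 128 / 276 = 0.4638
Difference = 46.38 − 30.70 = 15.68 percentage points

15.7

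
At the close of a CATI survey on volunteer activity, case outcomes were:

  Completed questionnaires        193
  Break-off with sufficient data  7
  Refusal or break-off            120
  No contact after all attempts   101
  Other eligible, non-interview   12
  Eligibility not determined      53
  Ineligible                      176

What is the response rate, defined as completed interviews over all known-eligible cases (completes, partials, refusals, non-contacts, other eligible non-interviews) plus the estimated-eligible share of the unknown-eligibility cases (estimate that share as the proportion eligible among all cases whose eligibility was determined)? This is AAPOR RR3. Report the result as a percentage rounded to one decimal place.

41.0%

Numerator: 193
Eligible (known): 193 + 7 + 120 + 101 + 12 = 433
e = 433 / (433 + 176) = 433 / 609 = 0.7110
e × U: 0.7110 × 53 = 37.68
Denominator: 433 + 37.68 = 470.68
RR3 = 193 / 470.68 = 0.4100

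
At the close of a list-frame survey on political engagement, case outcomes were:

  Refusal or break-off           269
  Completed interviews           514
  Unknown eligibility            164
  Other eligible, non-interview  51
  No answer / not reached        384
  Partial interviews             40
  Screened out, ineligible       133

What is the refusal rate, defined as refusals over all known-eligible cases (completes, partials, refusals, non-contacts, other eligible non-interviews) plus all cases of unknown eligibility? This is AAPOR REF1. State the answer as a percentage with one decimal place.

18.9%

Top → 269
Denom → 514 + 40 + 269 + 384 + 51 + 164 = 1422
REF1 = 269 / 1422 = 0.1892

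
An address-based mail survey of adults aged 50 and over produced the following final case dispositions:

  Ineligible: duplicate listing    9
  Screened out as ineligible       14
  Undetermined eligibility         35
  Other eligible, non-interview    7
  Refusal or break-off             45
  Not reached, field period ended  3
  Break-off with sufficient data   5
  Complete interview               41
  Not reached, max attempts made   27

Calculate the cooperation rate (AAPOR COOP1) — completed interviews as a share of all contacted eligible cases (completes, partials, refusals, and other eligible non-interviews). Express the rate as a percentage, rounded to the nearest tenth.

41.8%

Non-contacts = 3 + 27 = 30
Out of scope = 14 + 9 = 23
Numerator: 41
Denominator: 41 + 5 + 45 + 7 = 98
COOP1 = 41 / 98 = 0.4184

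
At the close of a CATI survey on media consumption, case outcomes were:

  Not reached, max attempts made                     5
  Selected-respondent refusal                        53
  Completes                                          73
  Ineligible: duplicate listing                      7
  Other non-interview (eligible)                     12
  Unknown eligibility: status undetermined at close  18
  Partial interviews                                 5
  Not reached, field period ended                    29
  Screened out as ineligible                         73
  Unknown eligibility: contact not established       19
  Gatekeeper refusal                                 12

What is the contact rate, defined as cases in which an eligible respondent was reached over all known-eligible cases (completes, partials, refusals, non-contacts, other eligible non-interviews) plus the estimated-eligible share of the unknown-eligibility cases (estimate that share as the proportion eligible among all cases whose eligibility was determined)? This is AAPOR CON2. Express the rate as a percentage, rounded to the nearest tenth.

Refusal or break-off = 12 + 53 = 65
Never reached = 29 + 5 = 34
Unknown if eligible = 19 + 18 = 37
Out of scope = 73 + 7 = 80
Numerator → 73 + 5 + 65 + 12 = 155
Known eligible → 73 + 5 + 65 + 34 + 12 = 189
e = 189 / (189 + 80) = 189 / 269 = 0.7026
Eligible share of unknowns → 0.7026 × 37 = 26.00
Denom → 189 + 26.00 = 215.00
CON2 = 155 / 215.00 = 0.7209

72.1%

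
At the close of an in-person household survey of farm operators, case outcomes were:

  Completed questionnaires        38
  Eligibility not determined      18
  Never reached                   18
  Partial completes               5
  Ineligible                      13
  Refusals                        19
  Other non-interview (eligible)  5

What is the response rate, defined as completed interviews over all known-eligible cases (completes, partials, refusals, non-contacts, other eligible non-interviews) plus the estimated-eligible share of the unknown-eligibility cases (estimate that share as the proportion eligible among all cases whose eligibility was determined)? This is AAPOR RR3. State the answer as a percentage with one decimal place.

37.8%

Top = 38
Eligible (known) = 38 + 5 + 19 + 18 + 5 = 85
e = 85 / (85 + 13) = 85 / 98 = 0.8673
e × U = 0.8673 × 18 = 15.61
Base = 85 + 15.61 = 100.61
RR3 = 38 / 100.61 = 0.3777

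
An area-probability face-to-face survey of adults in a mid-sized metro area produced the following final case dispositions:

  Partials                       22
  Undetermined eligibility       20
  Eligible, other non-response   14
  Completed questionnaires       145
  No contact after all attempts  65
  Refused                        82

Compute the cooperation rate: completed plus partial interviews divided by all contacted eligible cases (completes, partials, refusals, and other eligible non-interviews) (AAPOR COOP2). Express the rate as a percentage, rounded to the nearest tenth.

63.5%

Top: 145 + 22 = 167
Base: 145 + 22 + 82 + 14 = 263
COOP2 = 167 / 263 = 0.6350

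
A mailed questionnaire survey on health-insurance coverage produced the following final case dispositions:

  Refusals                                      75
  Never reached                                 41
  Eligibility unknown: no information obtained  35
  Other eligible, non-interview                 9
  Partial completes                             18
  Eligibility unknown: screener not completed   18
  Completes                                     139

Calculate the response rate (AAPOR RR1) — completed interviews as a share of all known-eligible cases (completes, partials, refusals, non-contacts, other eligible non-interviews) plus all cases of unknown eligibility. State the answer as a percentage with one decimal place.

41.5%

Eligibility not determined = 18 + 35 = 53
Num → 139
Base → 139 + 18 + 75 + 41 + 9 + 53 = 335
RR1 = 139 / 335 = 0.4149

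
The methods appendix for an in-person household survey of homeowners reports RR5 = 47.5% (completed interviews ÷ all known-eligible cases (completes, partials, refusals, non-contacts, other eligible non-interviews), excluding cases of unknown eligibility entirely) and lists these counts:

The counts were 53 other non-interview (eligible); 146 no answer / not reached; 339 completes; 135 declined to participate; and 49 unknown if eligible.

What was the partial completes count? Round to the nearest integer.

41

RR5 = 339 / D = 0.475
D = 339 / 0.475 = 713.7
Other denominator terms total 673
partial completes = 713.7 − 673 ≈ 41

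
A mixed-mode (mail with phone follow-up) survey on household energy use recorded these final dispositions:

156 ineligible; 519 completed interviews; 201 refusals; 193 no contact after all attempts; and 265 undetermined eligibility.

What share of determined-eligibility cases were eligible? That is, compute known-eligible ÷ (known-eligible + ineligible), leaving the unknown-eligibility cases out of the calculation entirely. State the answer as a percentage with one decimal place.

85.4%

Determined eligible: 519 + 201 + 193 = 913
e = 913 / (913 + 156) = 913 / 1069 = 0.8541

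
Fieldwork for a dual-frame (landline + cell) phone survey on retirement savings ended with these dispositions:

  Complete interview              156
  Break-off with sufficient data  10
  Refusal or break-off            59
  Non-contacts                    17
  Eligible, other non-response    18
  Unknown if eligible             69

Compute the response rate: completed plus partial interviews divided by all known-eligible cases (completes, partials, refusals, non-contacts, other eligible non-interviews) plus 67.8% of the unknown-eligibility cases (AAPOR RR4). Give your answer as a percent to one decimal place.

54.1%

Top = 156 + 10 = 166
Eligible (known) = 156 + 10 + 59 + 17 + 18 = 260
Eligible share of unknowns = 0.6780 × 69 = 46.78
Denom = 260 + 46.78 = 306.78
RR4 = 166 / 306.78 = 0.5411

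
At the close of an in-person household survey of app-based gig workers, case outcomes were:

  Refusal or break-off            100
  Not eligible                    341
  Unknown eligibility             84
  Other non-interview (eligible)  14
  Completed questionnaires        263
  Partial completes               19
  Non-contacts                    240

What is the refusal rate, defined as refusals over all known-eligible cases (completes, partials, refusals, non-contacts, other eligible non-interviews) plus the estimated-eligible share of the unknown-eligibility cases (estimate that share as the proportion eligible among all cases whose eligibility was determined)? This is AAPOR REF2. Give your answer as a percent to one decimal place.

14.5%

Numerator → 100
Known eligible → 263 + 19 + 100 + 240 + 14 = 636
e = 636 / (636 + 341) = 636 / 977 = 0.6510
Eligible share of unknowns → 0.6510 × 84 = 54.68
Denom → 636 + 54.68 = 690.68
REF2 = 100 / 690.68 = 0.1448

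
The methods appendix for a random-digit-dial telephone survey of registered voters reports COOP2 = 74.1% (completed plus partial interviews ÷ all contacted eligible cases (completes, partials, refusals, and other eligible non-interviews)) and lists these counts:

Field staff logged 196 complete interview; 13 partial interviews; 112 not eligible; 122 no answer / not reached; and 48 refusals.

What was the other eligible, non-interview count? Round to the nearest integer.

Numerator: 196 + 13 = 209
COOP2 = 209 / D = 0.741
D = 209 / 0.741 = 282.1
Remaining denominator categories sum to 257
other eligible, non-interview = 282.1 − 257 ≈ 25

25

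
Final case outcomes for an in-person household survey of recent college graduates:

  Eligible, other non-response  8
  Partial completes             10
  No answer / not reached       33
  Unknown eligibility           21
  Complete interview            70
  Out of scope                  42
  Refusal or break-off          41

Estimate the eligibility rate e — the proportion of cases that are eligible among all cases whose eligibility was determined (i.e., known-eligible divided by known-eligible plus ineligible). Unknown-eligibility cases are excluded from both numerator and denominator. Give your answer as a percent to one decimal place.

Known eligible = 70 + 10 + 41 + 33 + 8 = 162
e = 162 / (162 + 42) = 162 / 204 = 0.7941

79.4%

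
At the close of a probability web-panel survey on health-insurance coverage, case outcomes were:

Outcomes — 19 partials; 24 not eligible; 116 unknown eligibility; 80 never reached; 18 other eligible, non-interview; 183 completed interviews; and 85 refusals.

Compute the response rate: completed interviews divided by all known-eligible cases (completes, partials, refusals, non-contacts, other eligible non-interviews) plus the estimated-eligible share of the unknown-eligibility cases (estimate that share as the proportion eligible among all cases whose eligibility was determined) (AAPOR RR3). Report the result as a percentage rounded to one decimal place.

Top: 183
Eligible (known): 183 + 19 + 85 + 80 + 18 = 385
e = 385 / (385 + 24) = 385 / 409 = 0.9413
e × U: 0.9413 × 116 = 109.19
Denom: 385 + 109.19 = 494.19
RR3 = 183 / 494.19 = 0.3703

37.0%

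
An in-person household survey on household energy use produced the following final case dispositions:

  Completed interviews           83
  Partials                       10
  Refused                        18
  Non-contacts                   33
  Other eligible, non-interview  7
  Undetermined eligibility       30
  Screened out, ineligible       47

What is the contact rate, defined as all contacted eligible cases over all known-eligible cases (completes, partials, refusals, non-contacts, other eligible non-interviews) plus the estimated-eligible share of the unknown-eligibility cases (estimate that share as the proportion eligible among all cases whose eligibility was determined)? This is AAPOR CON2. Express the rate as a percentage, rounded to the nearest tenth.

Num → 83 + 10 + 18 + 7 = 118
Known eligible → 83 + 10 + 18 + 33 + 7 = 151
e = 151 / (151 + 47) = 151 / 198 = 0.7626
e × U → 0.7626 × 30 = 22.88
Base → 151 + 22.88 = 173.88
CON2 = 118 / 173.88 = 0.6786

67.9%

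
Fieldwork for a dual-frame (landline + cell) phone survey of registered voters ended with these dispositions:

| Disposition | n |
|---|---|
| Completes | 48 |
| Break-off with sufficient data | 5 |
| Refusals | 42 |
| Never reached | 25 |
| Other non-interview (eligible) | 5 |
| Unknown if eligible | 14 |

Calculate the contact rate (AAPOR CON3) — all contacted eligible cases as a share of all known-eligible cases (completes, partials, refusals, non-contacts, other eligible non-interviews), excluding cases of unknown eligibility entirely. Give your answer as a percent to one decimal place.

Top = 48 + 5 + 42 + 5 = 100
Base = 48 + 5 + 42 + 25 + 5 = 125
CON3 = 100 / 125 = 0.8000

80.0%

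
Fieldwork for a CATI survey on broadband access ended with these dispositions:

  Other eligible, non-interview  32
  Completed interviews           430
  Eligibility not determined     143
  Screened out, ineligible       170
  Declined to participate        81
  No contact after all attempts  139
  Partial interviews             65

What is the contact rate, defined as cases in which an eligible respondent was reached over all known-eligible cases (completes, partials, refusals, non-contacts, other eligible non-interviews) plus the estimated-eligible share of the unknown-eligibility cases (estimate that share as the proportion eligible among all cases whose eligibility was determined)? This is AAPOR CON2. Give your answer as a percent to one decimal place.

70.4%

Top: 430 + 65 + 81 + 32 = 608
Eligible (known): 430 + 65 + 81 + 139 + 32 = 747
e = 747 / (747 + 170) = 747 / 917 = 0.8146
e × U: 0.8146 × 143 = 116.49
Denom: 747 + 116.49 = 863.49
CON2 = 608 / 863.49 = 0.7041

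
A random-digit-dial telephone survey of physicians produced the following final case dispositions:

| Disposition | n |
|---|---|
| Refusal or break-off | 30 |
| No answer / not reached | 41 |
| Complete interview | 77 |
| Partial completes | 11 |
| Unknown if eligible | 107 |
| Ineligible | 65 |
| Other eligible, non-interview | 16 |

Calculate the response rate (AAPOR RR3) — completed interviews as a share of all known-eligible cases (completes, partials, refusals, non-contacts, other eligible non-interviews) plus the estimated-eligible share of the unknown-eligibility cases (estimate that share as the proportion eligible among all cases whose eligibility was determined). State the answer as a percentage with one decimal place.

Top: 77
Known eligible: 77 + 11 + 30 + 41 + 16 = 175
e = 175 / (175 + 65) = 175 / 240 = 0.7292
Estimated eligible among unknowns: 0.7292 × 107 = 78.02
Denom: 175 + 78.02 = 253.02
RR3 = 77 / 253.02 = 0.3043

30.4%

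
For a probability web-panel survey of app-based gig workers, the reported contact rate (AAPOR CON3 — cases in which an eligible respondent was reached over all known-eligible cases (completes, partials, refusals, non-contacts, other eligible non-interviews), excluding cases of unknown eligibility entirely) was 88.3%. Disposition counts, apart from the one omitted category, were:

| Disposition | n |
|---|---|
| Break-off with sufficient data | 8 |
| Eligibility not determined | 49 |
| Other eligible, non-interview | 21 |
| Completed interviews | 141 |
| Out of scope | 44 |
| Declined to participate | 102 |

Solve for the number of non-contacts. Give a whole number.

36

Num = 141 + 8 + 102 + 21 = 272
CON3 = 272 / D = 0.883
D = 272 / 0.883 = 308.0
Rest of base = 272
non-contacts = 308.0 − 272 ≈ 36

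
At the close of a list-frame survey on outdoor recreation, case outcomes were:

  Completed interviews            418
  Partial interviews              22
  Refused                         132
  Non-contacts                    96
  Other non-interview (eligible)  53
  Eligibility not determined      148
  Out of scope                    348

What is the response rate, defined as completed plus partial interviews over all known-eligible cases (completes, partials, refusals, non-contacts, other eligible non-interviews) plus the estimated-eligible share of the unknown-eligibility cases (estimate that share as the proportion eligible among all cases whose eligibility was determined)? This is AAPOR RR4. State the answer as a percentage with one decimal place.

Num = 418 + 22 = 440
Known eligible = 418 + 22 + 132 + 96 + 53 = 721
e = 721 / (721 + 348) = 721 / 1069 = 0.6745
Estimated eligible among unknowns = 0.6745 × 148 = 99.83
Denom = 721 + 99.83 = 820.83
RR4 = 440 / 820.83 = 0.5360

53.6%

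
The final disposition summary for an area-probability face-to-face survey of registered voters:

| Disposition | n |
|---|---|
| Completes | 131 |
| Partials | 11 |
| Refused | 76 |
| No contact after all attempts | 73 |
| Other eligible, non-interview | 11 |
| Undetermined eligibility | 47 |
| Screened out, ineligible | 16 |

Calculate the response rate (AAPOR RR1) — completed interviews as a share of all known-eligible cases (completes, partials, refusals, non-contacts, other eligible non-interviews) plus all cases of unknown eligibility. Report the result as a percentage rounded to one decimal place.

37.5%

Num = 131
Denom = 131 + 11 + 76 + 73 + 11 + 47 = 349
RR1 = 131 / 349 = 0.3754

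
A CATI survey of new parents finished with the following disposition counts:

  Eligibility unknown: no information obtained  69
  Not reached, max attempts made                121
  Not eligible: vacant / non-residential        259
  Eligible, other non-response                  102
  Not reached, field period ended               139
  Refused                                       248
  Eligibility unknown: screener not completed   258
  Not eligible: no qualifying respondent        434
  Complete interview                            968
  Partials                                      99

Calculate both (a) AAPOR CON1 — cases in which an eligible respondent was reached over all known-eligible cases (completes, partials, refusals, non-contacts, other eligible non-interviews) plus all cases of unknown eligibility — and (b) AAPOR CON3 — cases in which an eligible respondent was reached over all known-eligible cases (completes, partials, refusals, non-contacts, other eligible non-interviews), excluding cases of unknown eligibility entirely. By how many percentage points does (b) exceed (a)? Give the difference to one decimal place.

Non-contacts = 139 + 121 = 260
Unknown if eligible = 258 + 69 = 327
Not eligible = 434 + 259 = 693
Numerator = 968 + 99 + 248 + 102 = 1417
Base = 968 + 99 + 248 + 260 + 102 + 327 = 2004
CON1 = 1417 / 2004 = 0.7071
Base = 968 + 99 + 248 + 260 + 102 = 1677
CON3 = 1417 / 1677 = 0.8450
Difference = 84.50 − 70.71 = 13.79 percentage points

13.8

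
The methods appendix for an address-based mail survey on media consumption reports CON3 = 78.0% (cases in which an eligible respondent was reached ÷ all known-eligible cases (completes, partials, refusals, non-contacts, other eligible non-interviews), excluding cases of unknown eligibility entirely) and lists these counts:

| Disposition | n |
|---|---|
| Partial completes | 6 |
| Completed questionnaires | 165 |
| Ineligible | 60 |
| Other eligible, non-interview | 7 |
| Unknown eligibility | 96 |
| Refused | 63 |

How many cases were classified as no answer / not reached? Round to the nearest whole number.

68

Num → 165 + 6 + 63 + 7 = 241
CON3 = 241 / D = 0.780
D = 241 / 0.780 = 309.0
Other denominator terms total 241
no answer / not reached = 309.0 − 241 ≈ 68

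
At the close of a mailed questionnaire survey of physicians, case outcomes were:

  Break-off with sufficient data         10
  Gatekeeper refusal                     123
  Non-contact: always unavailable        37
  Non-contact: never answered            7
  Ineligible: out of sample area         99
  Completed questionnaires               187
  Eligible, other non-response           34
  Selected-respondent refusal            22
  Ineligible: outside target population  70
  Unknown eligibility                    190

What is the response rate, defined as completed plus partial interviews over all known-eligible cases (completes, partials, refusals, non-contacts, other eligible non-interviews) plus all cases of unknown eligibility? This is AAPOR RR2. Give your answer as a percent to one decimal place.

32.3%

Refusals = 123 + 22 = 145
Never reached = 7 + 37 = 44
Ineligible = 70 + 99 = 169
Numerator = 187 + 10 = 197
Denom = 187 + 10 + 145 + 44 + 34 + 190 = 610
RR2 = 197 / 610 = 0.3230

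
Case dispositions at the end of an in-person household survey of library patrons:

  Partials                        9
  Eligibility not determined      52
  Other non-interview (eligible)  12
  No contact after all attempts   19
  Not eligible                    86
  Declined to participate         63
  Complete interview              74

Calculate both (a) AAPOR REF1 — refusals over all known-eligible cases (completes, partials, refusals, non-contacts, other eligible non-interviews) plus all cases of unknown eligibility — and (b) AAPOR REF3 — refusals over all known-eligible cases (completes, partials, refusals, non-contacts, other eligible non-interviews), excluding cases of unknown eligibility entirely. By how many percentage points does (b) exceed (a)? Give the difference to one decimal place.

8.1

Numerator → 63
Denominator → 74 + 9 + 63 + 19 + 12 + 52 = 229
REF1 = 63 / 229 = 0.2751
Denominator → 74 + 9 + 63 + 19 + 12 = 177
REF3 = 63 / 177 = 0.3559
Difference = 35.59 − 27.51 = 8.08 percentage points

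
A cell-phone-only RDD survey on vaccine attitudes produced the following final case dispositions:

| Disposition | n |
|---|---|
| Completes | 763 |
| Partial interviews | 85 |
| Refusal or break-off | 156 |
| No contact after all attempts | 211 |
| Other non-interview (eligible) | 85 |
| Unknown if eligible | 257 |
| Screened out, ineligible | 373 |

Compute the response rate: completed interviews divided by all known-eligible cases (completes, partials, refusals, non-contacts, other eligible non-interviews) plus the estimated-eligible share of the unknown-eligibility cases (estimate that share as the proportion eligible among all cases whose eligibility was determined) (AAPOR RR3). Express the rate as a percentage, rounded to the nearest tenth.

Top: 763
Determined eligible: 763 + 85 + 156 + 211 + 85 = 1300
e = 1300 / (1300 + 373) = 1300 / 1673 = 0.7770
Estimated eligible among unknowns: 0.7770 × 257 = 199.69
Denom: 1300 + 199.69 = 1499.69
RR3 = 763 / 1499.69 = 0.5088

50.9%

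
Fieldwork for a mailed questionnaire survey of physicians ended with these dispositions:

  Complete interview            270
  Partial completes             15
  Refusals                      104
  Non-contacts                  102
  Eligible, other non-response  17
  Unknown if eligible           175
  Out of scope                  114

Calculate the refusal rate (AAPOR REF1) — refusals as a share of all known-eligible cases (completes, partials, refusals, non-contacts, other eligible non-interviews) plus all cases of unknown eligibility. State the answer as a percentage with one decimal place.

Numerator → 104
Base → 270 + 15 + 104 + 102 + 17 + 175 = 683
REF1 = 104 / 683 = 0.1523

15.2%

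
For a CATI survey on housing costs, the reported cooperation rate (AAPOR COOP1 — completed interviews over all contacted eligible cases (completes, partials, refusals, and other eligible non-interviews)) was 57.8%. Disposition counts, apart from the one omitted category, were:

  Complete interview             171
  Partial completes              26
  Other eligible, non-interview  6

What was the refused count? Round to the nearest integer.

COOP1 = 171 / D = 0.578
D = 171 / 0.578 = 295.8
Rest of base = 203
refused = 295.8 − 203 ≈ 93

93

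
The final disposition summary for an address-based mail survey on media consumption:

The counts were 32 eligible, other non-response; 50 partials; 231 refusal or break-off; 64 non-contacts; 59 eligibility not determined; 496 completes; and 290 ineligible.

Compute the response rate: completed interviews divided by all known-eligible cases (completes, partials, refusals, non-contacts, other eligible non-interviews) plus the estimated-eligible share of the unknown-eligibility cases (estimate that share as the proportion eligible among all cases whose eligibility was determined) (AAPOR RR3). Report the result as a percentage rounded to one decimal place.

Numerator: 496
Eligible (known): 496 + 50 + 231 + 64 + 32 = 873
e = 873 / (873 + 290) = 873 / 1163 = 0.7506
e × U: 0.7506 × 59 = 44.29
Base: 873 + 44.29 = 917.29
RR3 = 496 / 917.29 = 0.5407

54.1%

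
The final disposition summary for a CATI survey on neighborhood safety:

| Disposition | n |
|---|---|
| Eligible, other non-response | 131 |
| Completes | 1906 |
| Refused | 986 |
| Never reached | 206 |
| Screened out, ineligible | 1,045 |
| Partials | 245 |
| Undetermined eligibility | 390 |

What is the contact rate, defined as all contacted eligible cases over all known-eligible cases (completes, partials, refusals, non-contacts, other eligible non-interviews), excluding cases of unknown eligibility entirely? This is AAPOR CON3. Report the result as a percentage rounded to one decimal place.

94.1%

Num → 1906 + 245 + 986 + 131 = 3268
Base → 1906 + 245 + 986 + 206 + 131 = 3474
CON3 = 3268 / 3474 = 0.9407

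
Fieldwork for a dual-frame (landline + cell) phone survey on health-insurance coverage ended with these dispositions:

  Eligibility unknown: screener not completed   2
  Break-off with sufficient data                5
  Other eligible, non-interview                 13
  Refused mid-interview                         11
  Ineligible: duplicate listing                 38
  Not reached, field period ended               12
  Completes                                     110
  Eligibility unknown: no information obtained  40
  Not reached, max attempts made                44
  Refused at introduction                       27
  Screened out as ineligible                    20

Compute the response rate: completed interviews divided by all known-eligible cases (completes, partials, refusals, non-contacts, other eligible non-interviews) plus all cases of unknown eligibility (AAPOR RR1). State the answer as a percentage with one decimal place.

Refused = 27 + 11 = 38
Non-contacts = 12 + 44 = 56
Unknown eligibility = 2 + 40 = 42
Not eligible = 20 + 38 = 58
Top → 110
Base → 110 + 5 + 38 + 56 + 13 + 42 = 264
RR1 = 110 / 264 = 0.4167

41.7%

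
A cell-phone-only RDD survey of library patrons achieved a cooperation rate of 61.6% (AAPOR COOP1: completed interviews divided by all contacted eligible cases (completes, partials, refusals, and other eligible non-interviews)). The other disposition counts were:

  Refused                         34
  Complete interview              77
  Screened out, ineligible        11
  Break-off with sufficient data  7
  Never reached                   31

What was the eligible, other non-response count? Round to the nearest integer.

COOP1 = 77 / D = 0.616
D = 77 / 0.616 = 125.0
Remaining denominator categories sum to 118
eligible, other non-response = 125.0 − 118 ≈ 7

7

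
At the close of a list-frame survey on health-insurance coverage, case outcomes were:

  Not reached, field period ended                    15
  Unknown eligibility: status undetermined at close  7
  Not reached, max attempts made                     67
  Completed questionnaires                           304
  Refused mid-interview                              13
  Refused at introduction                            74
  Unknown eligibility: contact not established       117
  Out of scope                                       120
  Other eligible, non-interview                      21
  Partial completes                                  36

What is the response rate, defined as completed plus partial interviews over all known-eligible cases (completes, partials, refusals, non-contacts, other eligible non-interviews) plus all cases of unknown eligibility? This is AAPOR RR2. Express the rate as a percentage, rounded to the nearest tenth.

Refused = 74 + 13 = 87
No contact after all attempts = 15 + 67 = 82
Unknown if eligible = 117 + 7 = 124
Top → 304 + 36 = 340
Base → 304 + 36 + 87 + 82 + 21 + 124 = 654
RR2 = 340 / 654 = 0.5199

52.0%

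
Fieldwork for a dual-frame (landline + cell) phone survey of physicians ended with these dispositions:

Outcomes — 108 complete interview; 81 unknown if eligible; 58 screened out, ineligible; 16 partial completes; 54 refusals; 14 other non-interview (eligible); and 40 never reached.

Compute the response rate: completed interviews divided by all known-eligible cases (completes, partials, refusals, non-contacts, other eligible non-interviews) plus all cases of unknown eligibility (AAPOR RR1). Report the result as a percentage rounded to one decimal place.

Numerator → 108
Base → 108 + 16 + 54 + 40 + 14 + 81 = 313
RR1 = 108 / 313 = 0.3450

34.5%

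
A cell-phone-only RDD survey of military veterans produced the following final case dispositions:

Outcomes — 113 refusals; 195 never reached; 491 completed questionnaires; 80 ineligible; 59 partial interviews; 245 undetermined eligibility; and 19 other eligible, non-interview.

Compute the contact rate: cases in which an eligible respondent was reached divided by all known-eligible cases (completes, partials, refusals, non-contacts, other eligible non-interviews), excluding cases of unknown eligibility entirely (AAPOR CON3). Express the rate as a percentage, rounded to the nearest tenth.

77.8%

Numerator → 491 + 59 + 113 + 19 = 682
Denominator → 491 + 59 + 113 + 195 + 19 = 877
CON3 = 682 / 877 = 0.7777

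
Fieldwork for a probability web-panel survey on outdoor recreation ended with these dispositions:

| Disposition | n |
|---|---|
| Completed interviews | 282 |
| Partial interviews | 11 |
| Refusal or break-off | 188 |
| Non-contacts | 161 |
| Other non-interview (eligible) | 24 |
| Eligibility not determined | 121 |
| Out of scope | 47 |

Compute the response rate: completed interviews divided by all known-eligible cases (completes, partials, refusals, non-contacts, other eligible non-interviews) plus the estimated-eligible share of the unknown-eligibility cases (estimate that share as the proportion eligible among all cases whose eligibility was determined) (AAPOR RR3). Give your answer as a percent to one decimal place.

36.2%

Numerator = 282
Known eligible = 282 + 11 + 188 + 161 + 24 = 666
e = 666 / (666 + 47) = 666 / 713 = 0.9341
e × U = 0.9341 × 121 = 113.03
Denominator = 666 + 113.03 = 779.03
RR3 = 282 / 779.03 = 0.3620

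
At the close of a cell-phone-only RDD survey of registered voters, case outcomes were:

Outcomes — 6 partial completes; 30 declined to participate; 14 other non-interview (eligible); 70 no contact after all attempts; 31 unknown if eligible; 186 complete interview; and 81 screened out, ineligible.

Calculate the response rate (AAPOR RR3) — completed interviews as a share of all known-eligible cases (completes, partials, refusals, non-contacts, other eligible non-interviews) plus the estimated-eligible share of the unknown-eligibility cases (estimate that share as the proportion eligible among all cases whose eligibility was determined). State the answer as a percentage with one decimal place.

Num → 186
Known eligible → 186 + 6 + 30 + 70 + 14 = 306
e = 306 / (306 + 81) = 306 / 387 = 0.7907
Eligible share of unknowns → 0.7907 × 31 = 24.51
Base → 306 + 24.51 = 330.51
RR3 = 186 / 330.51 = 0.5628

56.3%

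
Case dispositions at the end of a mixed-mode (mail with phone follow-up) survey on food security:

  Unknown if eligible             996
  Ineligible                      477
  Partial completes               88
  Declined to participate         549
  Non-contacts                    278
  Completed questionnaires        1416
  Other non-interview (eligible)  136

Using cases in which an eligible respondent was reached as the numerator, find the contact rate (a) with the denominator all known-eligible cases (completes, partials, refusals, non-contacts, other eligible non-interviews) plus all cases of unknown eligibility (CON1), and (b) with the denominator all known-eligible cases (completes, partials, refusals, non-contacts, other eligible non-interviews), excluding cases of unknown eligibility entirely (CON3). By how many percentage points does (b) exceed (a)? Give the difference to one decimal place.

Numerator → 1416 + 88 + 549 + 136 = 2189
Denominator → 1416 + 88 + 549 + 278 + 136 + 996 = 3463
CON1 = 2189 / 3463 = 0.6321
Denominator → 1416 + 88 + 549 + 278 + 136 = 2467
CON3 = 2189 / 2467 = 0.8873
Difference = 88.73 − 63.21 = 25.52 percentage points

25.5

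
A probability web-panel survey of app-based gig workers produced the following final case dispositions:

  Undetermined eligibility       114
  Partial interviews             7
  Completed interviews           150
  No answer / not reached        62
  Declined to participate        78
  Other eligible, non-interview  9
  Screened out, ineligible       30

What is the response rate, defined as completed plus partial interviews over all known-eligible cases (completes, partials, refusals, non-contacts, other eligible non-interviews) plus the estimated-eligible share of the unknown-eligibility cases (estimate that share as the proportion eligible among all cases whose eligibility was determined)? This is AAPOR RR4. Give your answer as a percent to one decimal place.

38.3%

Num: 150 + 7 = 157
Known eligible: 150 + 7 + 78 + 62 + 9 = 306
e = 306 / (306 + 30) = 306 / 336 = 0.9107
Estimated eligible among unknowns: 0.9107 × 114 = 103.82
Base: 306 + 103.82 = 409.82
RR4 = 157 / 409.82 = 0.3831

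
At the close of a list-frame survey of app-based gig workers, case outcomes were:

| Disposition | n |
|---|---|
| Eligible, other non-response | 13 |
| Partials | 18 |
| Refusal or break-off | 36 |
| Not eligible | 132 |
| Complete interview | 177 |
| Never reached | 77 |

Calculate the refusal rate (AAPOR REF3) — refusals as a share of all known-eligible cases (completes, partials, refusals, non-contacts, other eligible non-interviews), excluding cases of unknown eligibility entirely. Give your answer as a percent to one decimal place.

11.2%

Top: 36
Denom: 177 + 18 + 36 + 77 + 13 = 321
REF3 = 36 / 321 = 0.1121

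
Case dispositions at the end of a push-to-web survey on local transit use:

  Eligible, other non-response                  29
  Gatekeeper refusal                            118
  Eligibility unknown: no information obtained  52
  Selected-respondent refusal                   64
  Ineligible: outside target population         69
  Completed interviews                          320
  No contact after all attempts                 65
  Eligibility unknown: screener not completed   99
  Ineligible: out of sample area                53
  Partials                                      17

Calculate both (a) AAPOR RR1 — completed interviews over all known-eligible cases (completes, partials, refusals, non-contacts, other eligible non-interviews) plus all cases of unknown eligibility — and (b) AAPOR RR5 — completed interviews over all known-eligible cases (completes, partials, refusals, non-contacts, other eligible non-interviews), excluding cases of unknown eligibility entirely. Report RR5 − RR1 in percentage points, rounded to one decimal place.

Declined to participate = 118 + 64 = 182
Eligibility not determined = 99 + 52 = 151
Not eligible = 69 + 53 = 122
Top: 320
Base: 320 + 17 + 182 + 65 + 29 + 151 = 764
RR1 = 320 / 764 = 0.4188
Base: 320 + 17 + 182 + 65 + 29 = 613
RR5 = 320 / 613 = 0.5220
Difference = 52.20 − 41.88 = 10.32 percentage points

10.3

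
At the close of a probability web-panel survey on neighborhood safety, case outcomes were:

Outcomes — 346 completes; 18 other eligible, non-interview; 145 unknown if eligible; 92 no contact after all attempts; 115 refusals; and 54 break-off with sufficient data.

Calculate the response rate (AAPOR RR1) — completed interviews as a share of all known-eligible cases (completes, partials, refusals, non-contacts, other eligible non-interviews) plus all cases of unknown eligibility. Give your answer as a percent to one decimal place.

Top → 346
Denom → 346 + 54 + 115 + 92 + 18 + 145 = 770
RR1 = 346 / 770 = 0.4494

44.9%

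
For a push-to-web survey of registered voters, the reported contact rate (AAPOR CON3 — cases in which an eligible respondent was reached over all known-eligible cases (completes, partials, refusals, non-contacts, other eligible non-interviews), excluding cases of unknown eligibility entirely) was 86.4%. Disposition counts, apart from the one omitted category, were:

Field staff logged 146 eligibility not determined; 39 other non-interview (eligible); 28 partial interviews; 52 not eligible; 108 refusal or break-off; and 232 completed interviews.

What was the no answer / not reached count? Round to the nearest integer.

Numerator: 232 + 28 + 108 + 39 = 407
CON3 = 407 / D = 0.864
D = 407 / 0.864 = 471.1
Other denominator terms total 407
no answer / not reached = 471.1 − 407 ≈ 64

64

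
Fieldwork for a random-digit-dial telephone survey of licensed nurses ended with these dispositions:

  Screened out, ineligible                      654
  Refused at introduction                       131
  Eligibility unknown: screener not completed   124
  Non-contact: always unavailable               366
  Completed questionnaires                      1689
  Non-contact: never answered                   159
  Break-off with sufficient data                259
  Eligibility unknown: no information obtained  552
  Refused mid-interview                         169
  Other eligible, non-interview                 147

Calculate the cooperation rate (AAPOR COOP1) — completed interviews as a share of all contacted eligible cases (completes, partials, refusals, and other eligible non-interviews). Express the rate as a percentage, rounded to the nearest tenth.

Refusals = 131 + 169 = 300
Non-contacts = 159 + 366 = 525
Unknown if eligible = 124 + 552 = 676
Numerator = 1689
Denom = 1689 + 259 + 300 + 147 = 2395
COOP1 = 1689 / 2395 = 0.7052

70.5%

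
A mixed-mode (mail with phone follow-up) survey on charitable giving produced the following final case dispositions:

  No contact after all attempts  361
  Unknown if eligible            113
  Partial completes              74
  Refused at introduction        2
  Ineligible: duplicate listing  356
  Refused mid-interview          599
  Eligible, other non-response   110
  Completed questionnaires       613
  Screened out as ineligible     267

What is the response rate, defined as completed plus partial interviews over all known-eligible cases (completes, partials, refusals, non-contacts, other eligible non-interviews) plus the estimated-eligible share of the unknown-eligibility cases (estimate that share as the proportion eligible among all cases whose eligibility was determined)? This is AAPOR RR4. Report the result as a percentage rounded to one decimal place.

Refused = 2 + 599 = 601
Out of scope = 267 + 356 = 623
Top: 613 + 74 = 687
Known eligible: 613 + 74 + 601 + 361 + 110 = 1759
e = 1759 / (1759 + 623) = 1759 / 2382 = 0.7385
e × U: 0.7385 × 113 = 83.45
Base: 1759 + 83.45 = 1842.45
RR4 = 687 / 1842.45 = 0.3729

37.3%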